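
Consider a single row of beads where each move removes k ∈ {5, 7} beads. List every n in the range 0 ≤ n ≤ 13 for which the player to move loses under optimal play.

0, 1, 2, 3, 4, 12, 13

Grundy values for subtraction set {5, 7}:
k:     0  1  2  3  4  5  6  7  8  9 10 11 12 13
g(k):  0  0  0  0  0  1  1  1  1  1  2  2  0  0
The P-positions (g = 0) in 0..13 are 0, 1, 2, 3, 4, 12, 13.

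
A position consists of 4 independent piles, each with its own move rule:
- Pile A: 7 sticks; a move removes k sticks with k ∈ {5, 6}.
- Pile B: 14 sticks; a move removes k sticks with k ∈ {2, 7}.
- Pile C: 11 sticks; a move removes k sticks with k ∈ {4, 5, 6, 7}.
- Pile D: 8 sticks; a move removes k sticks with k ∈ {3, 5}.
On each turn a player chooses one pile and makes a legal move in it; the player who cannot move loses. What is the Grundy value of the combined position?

1

For pile A, compute g(0), g(1), … with moves {5, 6}:
g(0) = mex{} = 0
g(1) = mex{} = 0
g(2) = mex{} = 0
g(3) = mex{} = 0
g(4) = mex{} = 0
g(5) = mex{0} = 1
g(6) = mex{0} = 1
g(7) = mex{0} = 1
So g(7) = 1.
Build the Grundy sequence for pile B with g(k) = mex{g(k−s) : s ∈ {2, 7}, s ≤ k}:
k:     0  1  2  3  4  5  6  7  8  9 10 11 12 13 14
g(k):  0  0  1  1  0  0  1  1  2  0  0  1  1  0  0
So g(14) = 0.
Grundy values for pile C (subtraction set {4, 5, 6, 7}):
g(0) = mex{} = 0
g(1) = mex{} = 0
g(2) = mex{} = 0
g(3) = mex{} = 0
g(4) = mex{0} = 1
g(5) = mex{0} = 1
g(6) = mex{0} = 1
g(7) = mex{0} = 1
g(8) = mex{0,1} = 2
g(9) = mex{0,1} = 2
g(10) = mex{0,1} = 2
g(11) = mex{1} = 0
So g(11) = 0.
Grundy values for pile D (subtraction set {3, 5}):
k:     0  1  2  3  4  5  6  7  8
g(k):  0  0  0  1  1  1  2  2  0
So g(8) = 0.
The value of a disjunctive sum is the nim-sum of the parts.
Combined value = 1 ⊕ 0 ⊕ 0 ⊕ 0 = 1.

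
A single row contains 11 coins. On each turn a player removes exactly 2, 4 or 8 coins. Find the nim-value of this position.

2

Build the Grundy sequence with g(k) = mex{g(k−s) : s ∈ {2, 4, 8}, s ≤ k}:
g(0) = mex{} = 0
g(1) = mex{} = 0
g(2) = mex{0} = 1
g(3) = mex{0} = 1
g(4) = mex{0,1} = 2
g(5) = mex{0,1} = 2
g(6) = mex{1,2} = 0
g(7) = mex{1,2} = 0
g(8) = mex{0,2} = 1
g(9) = mex{0,2} = 1
g(10) = mex{0,1} = 2
g(11) = mex{0,1} = 2
So g(11) = 2.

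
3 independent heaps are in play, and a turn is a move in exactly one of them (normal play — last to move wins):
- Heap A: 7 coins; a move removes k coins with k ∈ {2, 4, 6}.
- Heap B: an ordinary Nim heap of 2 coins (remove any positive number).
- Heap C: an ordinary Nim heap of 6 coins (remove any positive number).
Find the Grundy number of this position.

7

Build the Grundy sequence for heap A with g(k) = mex{g(k−s) : s ∈ {2, 4, 6}, s ≤ k}:
g(0) = mex{} = 0
g(1) = mex{} = 0
g(2) = mex{0} = 1
g(3) = mex{0} = 1
g(4) = mex{0,1} = 2
g(5) = mex{0,1} = 2
g(6) = mex{0,1,2} = 3
g(7) = mex{0,1,2} = 3
So g(7) = 3.
Heap B is a plain Nim heap of size 2, so its Grundy value is 2.
Heap C is a plain Nim heap of size 6, so its Grundy value is 6.
By the Sprague-Grundy theorem, the Grundy value of a sum of independent games is the XOR of the component values.
Combined value = 3 XOR 2 XOR 6 = 7.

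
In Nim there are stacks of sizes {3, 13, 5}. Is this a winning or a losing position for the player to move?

Winning position

Bitwise XOR of the heap sizes:
  0011  (3)
  1101  (13)
  0101  (5)
  ----
  1011  (11)
The nim-sum is 11 ≠ 0, so this is an N-position: the player to move can win.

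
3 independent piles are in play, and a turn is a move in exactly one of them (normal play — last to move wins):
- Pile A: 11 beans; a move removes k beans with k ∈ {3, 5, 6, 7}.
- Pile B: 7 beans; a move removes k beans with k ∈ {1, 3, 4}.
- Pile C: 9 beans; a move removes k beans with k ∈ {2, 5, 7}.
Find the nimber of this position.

2

For pile A, compute g(0), g(1), … with moves {3, 5, 6, 7}:
g(0) = mex{} = 0
g(1) = mex{} = 0
g(2) = mex{} = 0
g(3) = mex{0} = 1
g(4) = mex{0} = 1
g(5) = mex{0} = 1
g(6) = mex{0,1} = 2
g(7) = mex{0,1} = 2
g(8) = mex{0,1} = 2
g(9) = mex{0,1,2} = 3
g(10) = mex{1,2} = 0
g(11) = mex{1,2} = 0
So g(11) = 0.
Grundy values for pile B (subtraction set {1, 3, 4}):
k:     0  1  2  3  4  5  6  7
g(k):  0  1  0  1  2  3  2  0
So g(7) = 0.
For pile C, compute g(0), g(1), … with moves {2, 5, 7}:
k:     0  1  2  3  4  5  6  7  8  9
g(k):  0  0  1  1  0  2  1  3  2  2
So g(9) = 2.
By the Sprague-Grundy theorem, the Grundy value of a sum of independent games is the XOR of the component values.
Combined value = 0 ⊕ 0 ⊕ 2 = 2.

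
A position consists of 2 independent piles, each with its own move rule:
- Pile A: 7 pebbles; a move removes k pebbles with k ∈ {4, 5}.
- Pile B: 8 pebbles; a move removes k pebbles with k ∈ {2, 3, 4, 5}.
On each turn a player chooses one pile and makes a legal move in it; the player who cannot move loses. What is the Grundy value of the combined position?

Build the Grundy sequence for pile A with g(k) = mex{g(k−s) : s ∈ {4, 5}, s ≤ k}:
g(0) = mex{} = 0
g(1) = mex{} = 0
g(2) = mex{} = 0
g(3) = mex{} = 0
g(4) = mex{0} = 1
g(5) = mex{0} = 1
g(6) = mex{0} = 1
g(7) = mex{0} = 1
So g(7) = 1.
Build the Grundy sequence for pile B with g(k) = mex{g(k−s) : s ∈ {2, 3, 4, 5}, s ≤ k}:
k:     0  1  2  3  4  5  6  7  8
g(k):  0  0  1  1  2  2  3  0  0
So g(8) = 0.
By the Sprague-Grundy theorem, the Grundy value of a sum of independent games is the XOR of the component values.
Combined value = 1 XOR 0 = 1.

1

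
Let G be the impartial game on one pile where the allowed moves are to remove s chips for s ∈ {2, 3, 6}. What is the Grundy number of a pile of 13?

2

Grundy values for subtraction set {2, 3, 6}:
k:     0  1  2  3  4  5  6  7  8  9 10 11 12 13
g(k):  0  0  1  1  2  0  3  1  2  0  0  1  1  2
So g(13) = 2.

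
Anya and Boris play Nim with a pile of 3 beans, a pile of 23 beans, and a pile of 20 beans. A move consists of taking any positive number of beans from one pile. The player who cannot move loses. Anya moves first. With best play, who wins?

Boris wins

Bitwise XOR of the heap sizes:
  00011  (3)
  10111  (23)
  10100  (20)
  -----
  00000  (0)
The nim-sum is 0, so this is a P-position: the player to move is in a losing position under optimal play; Anya is about to move from it and so loses — Boris wins.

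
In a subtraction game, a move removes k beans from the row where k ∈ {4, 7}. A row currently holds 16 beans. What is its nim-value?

Build the Grundy sequence with g(k) = mex{g(k−s) : s ∈ {4, 7}, s ≤ k}:
k:     0  1  2  3  4  5  6  7  8  9 10 11 12 13 14 15 16
g(k):  0  0  0  0  1  1  1  1  2  2  2  0  0  0  0  1  1
So g(16) = 1.

1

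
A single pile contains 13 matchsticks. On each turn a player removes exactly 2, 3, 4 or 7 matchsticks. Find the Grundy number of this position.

1

Build the Grundy sequence with g(k) = mex{g(k−s) : s ∈ {2, 3, 4, 7}, s ≤ k}:
g(0) = mex{} = 0
g(1) = mex{} = 0
g(2) = mex{0} = 1
g(3) = mex{0} = 1
g(4) = mex{0,1} = 2
g(5) = mex{0,1} = 2
g(6) = mex{1,2} = 0
g(7) = mex{0,1,2} = 3
g(8) = mex{0,2} = 1
g(9) = mex{0,1,2,3} = 4
g(10) = mex{0,1,3} = 2
g(11) = mex{1,2,3,4} = 0
g(12) = mex{1,2,4} = 0
g(13) = mex{0,2,4} = 1
So g(13) = 1.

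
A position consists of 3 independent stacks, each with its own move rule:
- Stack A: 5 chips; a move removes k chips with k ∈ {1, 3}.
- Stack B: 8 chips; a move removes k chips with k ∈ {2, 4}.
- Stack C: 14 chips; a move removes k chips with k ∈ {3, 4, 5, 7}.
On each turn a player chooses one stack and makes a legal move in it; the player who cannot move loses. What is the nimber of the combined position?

1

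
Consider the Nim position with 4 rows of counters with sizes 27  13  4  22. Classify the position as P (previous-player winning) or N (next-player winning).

In binary:
  11011  (27)
  01101  (13)
  00100  (4)
  10110  (22)
  -----
  00100  (4)
The nim-sum is 4 ≠ 0, so this is an N-position: the player to move can win.

N-position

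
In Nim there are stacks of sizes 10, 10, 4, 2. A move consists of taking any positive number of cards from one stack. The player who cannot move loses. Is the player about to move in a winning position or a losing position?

Winning position

Nim-sum: 10 ^ 10 ^ 4 ^ 2 = 6.
The nim-sum is 6 ≠ 0, so this is an N-position: the player to move can win.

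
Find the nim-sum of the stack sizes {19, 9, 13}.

23

Compute the nim-sum pairwise:
19 ⊕ 9 = 26
26 ⊕ 13 = 23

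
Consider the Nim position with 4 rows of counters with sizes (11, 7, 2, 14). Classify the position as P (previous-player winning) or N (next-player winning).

P-position

Nim-sum: 11 ^ 7 ^ 2 ^ 14 = 0.
The nim-sum is 0, so this is a P-position: the player to move is in a losing position under optimal play.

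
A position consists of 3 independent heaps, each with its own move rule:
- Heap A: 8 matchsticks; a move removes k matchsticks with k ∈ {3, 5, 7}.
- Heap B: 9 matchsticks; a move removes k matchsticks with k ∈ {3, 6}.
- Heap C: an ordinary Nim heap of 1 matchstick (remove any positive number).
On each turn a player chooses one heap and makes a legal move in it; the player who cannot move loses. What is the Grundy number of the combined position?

3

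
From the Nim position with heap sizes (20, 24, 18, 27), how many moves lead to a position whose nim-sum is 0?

Bitwise XOR of the heap sizes:
  10100  (20)
  11000  (24)
  10010  (18)
  11011  (27)
  -----
  00101  (5)
The overall nim-sum is X = 5. A heap of size p has a winning move iff p XOR X < p (reduce it to p XOR X).
  20: 20 XOR 5 = 17 < 20 — winning move (to 17).
  24: 24 XOR 5 = 29 ≥ 24 — no move.
  18: 18 XOR 5 = 23 ≥ 18 — no move.
  27: 27 XOR 5 = 30 ≥ 27 — no move.
That gives 1 winning move.

1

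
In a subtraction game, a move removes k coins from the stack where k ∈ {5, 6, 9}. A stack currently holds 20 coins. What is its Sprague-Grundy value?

1

Compute g(0), g(1), … for moves {5, 6, 9}:
k:     0  1  2  3  4  5  6  7  8  9 10 11 12 13 14 15 16 17 18 19 20
g(k):  0  0  0  0  0  1  1  1  1  1  2  2  2  2  0  0  0  0  0  1  1
So g(20) = 1.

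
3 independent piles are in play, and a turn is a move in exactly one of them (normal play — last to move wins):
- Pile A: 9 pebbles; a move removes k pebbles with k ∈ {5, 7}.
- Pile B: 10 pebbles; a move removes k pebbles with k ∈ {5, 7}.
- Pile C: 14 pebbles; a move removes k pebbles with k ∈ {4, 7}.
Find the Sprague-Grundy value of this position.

3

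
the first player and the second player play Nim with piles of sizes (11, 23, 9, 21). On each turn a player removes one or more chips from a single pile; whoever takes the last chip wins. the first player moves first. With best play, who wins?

Compute the nim-sum pairwise:
11 ⊕ 23 = 28
28 ⊕ 9 = 21
21 ⊕ 21 = 0
The nim-sum is 0, so this is a P-position: the player to move is in a losing position under optimal play; the first player is about to move from it and so loses — the second player wins.

the second player wins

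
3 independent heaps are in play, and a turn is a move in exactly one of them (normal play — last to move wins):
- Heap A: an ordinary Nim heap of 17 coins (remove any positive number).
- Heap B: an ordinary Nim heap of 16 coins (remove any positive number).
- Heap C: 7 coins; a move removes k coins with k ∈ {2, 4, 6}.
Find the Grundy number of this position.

2

Heap A is a plain Nim heap of size 17, so its Grundy value is 17.
Heap B is a plain Nim heap of size 16, so its Grundy value is 16.
Build the Grundy sequence for heap C with g(k) = mex{g(k−s) : s ∈ {2, 4, 6}, s ≤ k}:
g(0) = mex{} = 0
g(1) = mex{} = 0
g(2) = mex{0} = 1
g(3) = mex{0} = 1
g(4) = mex{0,1} = 2
g(5) = mex{0,1} = 2
g(6) = mex{0,1,2} = 3
g(7) = mex{0,1,2} = 3
So g(7) = 3.
The value of a disjunctive sum is the nim-sum of the parts.
Combined value = 17 XOR 16 XOR 3 = 2.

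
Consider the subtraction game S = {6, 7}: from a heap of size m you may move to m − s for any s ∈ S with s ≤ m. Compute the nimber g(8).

1

Build the Grundy sequence with g(k) = mex{g(k−s) : s ∈ {6, 7}, s ≤ k}:
g(0) = mex{} = 0
g(1) = mex{} = 0
g(2) = mex{} = 0
g(3) = mex{} = 0
g(4) = mex{} = 0
g(5) = mex{} = 0
g(6) = mex{0} = 1
g(7) = mex{0} = 1
g(8) = mex{0} = 1
So g(8) = 1.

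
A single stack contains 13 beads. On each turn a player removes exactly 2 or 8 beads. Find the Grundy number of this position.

Build the Grundy sequence with g(k) = mex{g(k−s) : s ∈ {2, 8}, s ≤ k}:
k:     0  1  2  3  4  5  6  7  8  9 10 11 12 13
g(k):  0  0  1  1  0  0  1  1  2  2  0  0  1  1
So g(13) = 1.

1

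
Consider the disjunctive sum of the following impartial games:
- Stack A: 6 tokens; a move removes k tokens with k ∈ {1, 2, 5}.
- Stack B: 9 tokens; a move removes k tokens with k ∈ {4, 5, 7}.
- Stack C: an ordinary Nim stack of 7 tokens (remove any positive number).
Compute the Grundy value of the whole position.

Build the Grundy sequence for stack A with g(k) = mex{g(k−s) : s ∈ {1, 2, 5}, s ≤ k}:
g(0) = mex{} = 0
g(1) = mex{0} = 1
g(2) = mex{0,1} = 2
g(3) = mex{1,2} = 0
g(4) = mex{0,2} = 1
g(5) = mex{0,1} = 2
g(6) = mex{1,2} = 0
So g(6) = 0.
Build the Grundy sequence for stack B with g(k) = mex{g(k−s) : s ∈ {4, 5, 7}, s ≤ k}:
g(0) = mex{} = 0
g(1) = mex{} = 0
g(2) = mex{} = 0
g(3) = mex{} = 0
g(4) = mex{0} = 1
g(5) = mex{0} = 1
g(6) = mex{0} = 1
g(7) = mex{0} = 1
g(8) = mex{0,1} = 2
g(9) = mex{0,1} = 2
So g(9) = 2.
Stack C is a plain Nim stack of size 7, so its Grundy value is 7.
By the Sprague-Grundy theorem, the Grundy value of a sum of independent games is the XOR of the component values.
Combined value = 0 ⊕ 2 ⊕ 7 = 5.

5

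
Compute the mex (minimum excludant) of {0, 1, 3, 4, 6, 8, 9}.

The values 0, 1 are all present; 2 is the first non-negative integer missing from the set.

2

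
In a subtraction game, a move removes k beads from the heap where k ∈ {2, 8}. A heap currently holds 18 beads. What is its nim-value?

2

Grundy values for subtraction set {2, 8}:
k:     0  1  2  3  4  5  6  7  8  9 10 11 12 13 14 15 16 17 18
g(k):  0  0  1  1  0  0  1  1  2  2  0  0  1  1  0  0  1  1  2
So g(18) = 2.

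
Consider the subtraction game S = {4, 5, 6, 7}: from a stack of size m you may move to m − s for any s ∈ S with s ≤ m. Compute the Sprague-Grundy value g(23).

0

Build the Grundy sequence with g(k) = mex{g(k−s) : s ∈ {4, 5, 6, 7}, s ≤ k}:
k:     0  1  2  3  4  5  6  7  8  9 10 11 12 13 14 15 16 17 18 19 20 21 22 23
g(k):  0  0  0  0  1  1  1  1  2  2  2  0  0  0  0  1  1  1  1  2  2  2  0  0
So g(23) = 0.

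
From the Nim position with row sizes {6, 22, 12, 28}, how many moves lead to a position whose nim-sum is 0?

0

Compute the nim-sum pairwise:
6 ⊕ 22 = 16
16 ⊕ 12 = 28
28 ⊕ 28 = 0
The nim-sum is already 0, so every move leaves a nonzero nim-sum — there are no winning moves.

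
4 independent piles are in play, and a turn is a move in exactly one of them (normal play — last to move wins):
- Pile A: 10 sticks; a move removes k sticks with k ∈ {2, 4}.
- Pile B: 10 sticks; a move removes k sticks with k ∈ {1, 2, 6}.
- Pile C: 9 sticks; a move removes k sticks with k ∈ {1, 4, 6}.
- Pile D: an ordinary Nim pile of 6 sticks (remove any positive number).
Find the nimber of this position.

6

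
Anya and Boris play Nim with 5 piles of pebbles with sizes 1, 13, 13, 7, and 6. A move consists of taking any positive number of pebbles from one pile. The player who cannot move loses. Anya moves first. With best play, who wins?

Boris wins

Write each in binary and XOR column by column:
  0001  (1)
  1101  (13)
  1101  (13)
  0111  (7)
  0110  (6)
  ----
  0000  (0)
The nim-sum is 0, so this is a P-position: the player to move is in a losing position under optimal play; Anya is about to move from it and so loses — Boris wins.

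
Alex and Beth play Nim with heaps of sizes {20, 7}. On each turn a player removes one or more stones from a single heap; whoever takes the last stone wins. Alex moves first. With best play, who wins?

Bitwise XOR of the heap sizes:
  10100  (20)
  00111  (7)
  -----
  10011  (19)
The nim-sum is 19 ≠ 0, so this is an N-position: the player to move can win; Alex has a winning move.

Alex wins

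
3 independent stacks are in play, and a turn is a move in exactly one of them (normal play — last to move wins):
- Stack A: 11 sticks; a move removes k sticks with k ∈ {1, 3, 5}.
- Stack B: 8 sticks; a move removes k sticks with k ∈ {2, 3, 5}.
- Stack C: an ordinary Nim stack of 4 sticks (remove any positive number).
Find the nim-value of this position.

Grundy values for stack A (subtraction set {1, 3, 5}):
k:     0  1  2  3  4  5  6  7  8  9 10 11
g(k):  0  1  0  1  0  1  0  1  0  1  0  1
So g(11) = 1.
Build the Grundy sequence for stack B with g(k) = mex{g(k−s) : s ∈ {2, 3, 5}, s ≤ k}:
k:     0  1  2  3  4  5  6  7  8
g(k):  0  0  1  1  2  2  3  0  0
So g(8) = 0.
Stack C is a plain Nim stack of size 4, so its Grundy value is 4.
The value of a disjunctive sum is the nim-sum of the parts.
Combined value = 1 ⊕ 0 ⊕ 4 = 5.

5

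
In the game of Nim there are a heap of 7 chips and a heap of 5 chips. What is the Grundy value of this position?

2

Nim-sum: 7 ⊕ 5 = 2.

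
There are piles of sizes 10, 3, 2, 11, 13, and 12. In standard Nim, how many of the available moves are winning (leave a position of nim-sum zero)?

3

Compute the nim-sum pairwise:
10 XOR 3 = 9
9 XOR 2 = 11
11 XOR 11 = 0
0 XOR 13 = 13
13 XOR 12 = 1
The overall nim-sum is X = 1. A pile of size p has a winning move iff p XOR X < p (reduce it to p XOR X).
  10: 10 XOR 1 = 11 ≥ 10 — no move.
  3: 3 XOR 1 = 2 < 3 — winning move (to 2).
  2: 2 XOR 1 = 3 ≥ 2 — no move.
  11: 11 XOR 1 = 10 < 11 — winning move (to 10).
  13: 13 XOR 1 = 12 < 13 — winning move (to 12).
  12: 12 XOR 1 = 13 ≥ 12 — no move.
That gives 3 winning moves.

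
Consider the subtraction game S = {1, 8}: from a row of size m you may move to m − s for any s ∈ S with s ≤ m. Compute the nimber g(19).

1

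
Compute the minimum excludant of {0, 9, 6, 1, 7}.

2

The values 0, 1 are all present; 2 is the first non-negative integer missing from the set.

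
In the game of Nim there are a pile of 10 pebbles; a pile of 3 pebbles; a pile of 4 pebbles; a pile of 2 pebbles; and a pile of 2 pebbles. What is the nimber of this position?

Compute the nim-sum pairwise:
10 ^ 3 = 9
9 ^ 4 = 13
13 ^ 2 = 15
15 ^ 2 = 13

13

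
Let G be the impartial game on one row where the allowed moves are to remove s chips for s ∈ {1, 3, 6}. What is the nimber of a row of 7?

3

Build the Grundy sequence with g(k) = mex{g(k−s) : s ∈ {1, 3, 6}, s ≤ k}:
g(0) = mex{} = 0
g(1) = mex{0} = 1
g(2) = mex{1} = 0
g(3) = mex{0} = 1
g(4) = mex{1} = 0
g(5) = mex{0} = 1
g(6) = mex{0,1} = 2
g(7) = mex{0,1,2} = 3
So g(7) = 3.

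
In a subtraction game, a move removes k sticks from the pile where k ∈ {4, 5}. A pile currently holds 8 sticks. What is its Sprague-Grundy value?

2

Compute g(0), g(1), … for moves {4, 5}:
k:     0  1  2  3  4  5  6  7  8
g(k):  0  0  0  0  1  1  1  1  2
So g(8) = 2.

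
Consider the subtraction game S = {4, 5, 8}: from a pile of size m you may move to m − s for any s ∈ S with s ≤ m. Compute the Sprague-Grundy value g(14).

Build the Grundy sequence with g(k) = mex{g(k−s) : s ∈ {4, 5, 8}, s ≤ k}:
g(0) = mex{} = 0
g(1) = mex{} = 0
g(2) = mex{} = 0
g(3) = mex{} = 0
g(4) = mex{0} = 1
g(5) = mex{0} = 1
g(6) = mex{0} = 1
g(7) = mex{0} = 1
g(8) = mex{0,1} = 2
g(9) = mex{0,1} = 2
g(10) = mex{0,1} = 2
g(11) = mex{0,1} = 2
g(12) = mex{1,2} = 0
g(13) = mex{1,2} = 0
g(14) = mex{1,2} = 0
So g(14) = 0.

0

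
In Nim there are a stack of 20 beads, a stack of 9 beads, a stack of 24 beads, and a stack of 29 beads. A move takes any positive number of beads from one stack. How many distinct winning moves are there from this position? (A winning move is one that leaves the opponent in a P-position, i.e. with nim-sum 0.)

3

Compute the nim-sum pairwise:
20 ⊕ 9 = 29
29 ⊕ 24 = 5
5 ⊕ 29 = 24
The overall nim-sum is X = 24. A stack of size p has a winning move iff p XOR X < p (reduce it to p XOR X).
  20: 20 XOR 24 = 12 < 20 — winning move (to 12).
  9: 9 XOR 24 = 17 ≥ 9 — no move.
  24: 24 XOR 24 = 0 < 24 — winning move (to 0).
  29: 29 XOR 24 = 5 < 29 — winning move (to 5).
That gives 3 winning moves.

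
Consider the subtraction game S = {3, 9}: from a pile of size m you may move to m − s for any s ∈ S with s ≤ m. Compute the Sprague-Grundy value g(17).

1

Grundy values for subtraction set {3, 9}:
k:     0  1  2  3  4  5  6  7  8  9 10 11 12 13 14 15 16 17
g(k):  0  0  0  1  1  1  0  0  0  1  1  1  0  0  0  1  1  1
So g(17) = 1.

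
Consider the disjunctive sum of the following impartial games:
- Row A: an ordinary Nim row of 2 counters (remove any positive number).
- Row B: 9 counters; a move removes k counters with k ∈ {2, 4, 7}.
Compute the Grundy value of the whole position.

Row A is a plain Nim row of size 2, so its Grundy value is 2.
For row B, compute g(0), g(1), … with moves {2, 4, 7}:
g(0) = mex{} = 0
g(1) = mex{} = 0
g(2) = mex{0} = 1
g(3) = mex{0} = 1
g(4) = mex{0,1} = 2
g(5) = mex{0,1} = 2
g(6) = mex{1,2} = 0
g(7) = mex{0,1,2} = 3
g(8) = mex{0,2} = 1
g(9) = mex{1,2,3} = 0
So g(9) = 0.
By the Sprague-Grundy theorem, the Grundy value of a sum of independent games is the XOR of the component values.
Combined value = 2 ⊕ 0 = 2.

2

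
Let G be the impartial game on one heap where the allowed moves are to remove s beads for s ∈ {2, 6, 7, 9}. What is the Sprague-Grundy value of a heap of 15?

0

Build the Grundy sequence with g(k) = mex{g(k−s) : s ∈ {2, 6, 7, 9}, s ≤ k}:
k:     0  1  2  3  4  5  6  7  8  9 10 11 12 13 14 15
g(k):  0  0  1  1  0  0  1  1  2  2  3  3  2  2  3  0
So g(15) = 0.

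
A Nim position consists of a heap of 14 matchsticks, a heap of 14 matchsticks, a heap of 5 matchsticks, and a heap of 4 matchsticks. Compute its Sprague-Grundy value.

1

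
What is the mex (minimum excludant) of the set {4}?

0 is not in the set, so the mex is 0.

0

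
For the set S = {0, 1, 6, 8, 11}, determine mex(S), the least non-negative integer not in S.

The values 0, 1 are all present; 2 is the first non-negative integer missing from the set.

2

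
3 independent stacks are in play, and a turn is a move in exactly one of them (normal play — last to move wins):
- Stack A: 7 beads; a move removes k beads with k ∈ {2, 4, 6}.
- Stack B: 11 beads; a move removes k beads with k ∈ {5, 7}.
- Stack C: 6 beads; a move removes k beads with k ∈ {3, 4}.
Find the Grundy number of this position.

3

For stack A, compute g(0), g(1), … with moves {2, 4, 6}:
k:     0  1  2  3  4  5  6  7
g(k):  0  0  1  1  2  2  3  3
So g(7) = 3.
For stack B, compute g(0), g(1), … with moves {5, 7}:
k:     0  1  2  3  4  5  6  7  8  9 10 11
g(k):  0  0  0  0  0  1  1  1  1  1  2  2
So g(11) = 2.
For stack C, compute g(0), g(1), … with moves {3, 4}:
g(0) = mex{} = 0
g(1) = mex{} = 0
g(2) = mex{} = 0
g(3) = mex{0} = 1
g(4) = mex{0} = 1
g(5) = mex{0} = 1
g(6) = mex{0,1} = 2
So g(6) = 2.
By the Sprague-Grundy theorem, the Grundy value of a sum of independent games is the XOR of the component values.
Combined value = 3 ⊕ 2 ⊕ 2 = 3.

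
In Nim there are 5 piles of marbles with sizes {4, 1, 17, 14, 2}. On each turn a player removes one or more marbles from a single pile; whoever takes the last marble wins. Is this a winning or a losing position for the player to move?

Write each in binary and XOR column by column:
  00100  (4)
  00001  (1)
  10001  (17)
  01110  (14)
  00010  (2)
  -----
  11000  (24)
The nim-sum is 24 ≠ 0, so this is an N-position: the player to move can win.

Winning position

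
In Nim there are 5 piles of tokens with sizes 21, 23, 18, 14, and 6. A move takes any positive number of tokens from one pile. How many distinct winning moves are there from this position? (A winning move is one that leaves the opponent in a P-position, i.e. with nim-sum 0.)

Nim-sum: 21 ⊕ 23 ⊕ 18 ⊕ 14 ⊕ 6 = 24.
The overall nim-sum is X = 24. A pile of size p has a winning move iff p XOR X < p (reduce it to p XOR X).
  21: 21 XOR 24 = 13 < 21 — winning move (to 13).
  23: 23 XOR 24 = 15 < 23 — winning move (to 15).
  18: 18 XOR 24 = 10 < 18 — winning move (to 10).
  14: 14 XOR 24 = 22 ≥ 14 — no move.
  6: 6 XOR 24 = 30 ≥ 6 — no move.
That gives 3 winning moves.

3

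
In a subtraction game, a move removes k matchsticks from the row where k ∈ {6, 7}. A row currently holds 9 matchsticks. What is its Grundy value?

Compute g(0), g(1), … for moves {6, 7}:
k:     0  1  2  3  4  5  6  7  8  9
g(k):  0  0  0  0  0  0  1  1  1  1
So g(9) = 1.

1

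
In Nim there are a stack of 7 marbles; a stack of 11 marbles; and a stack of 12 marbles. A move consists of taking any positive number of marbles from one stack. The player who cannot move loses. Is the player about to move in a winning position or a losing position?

Losing position

Nim-sum: 7 ⊕ 11 ⊕ 12 = 0.
The nim-sum is 0, so this is a P-position: the player to move is in a losing position under optimal play.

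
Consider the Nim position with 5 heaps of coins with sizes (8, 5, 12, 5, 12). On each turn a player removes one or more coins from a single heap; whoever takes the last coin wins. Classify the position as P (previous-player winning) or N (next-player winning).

N-position

Compute the nim-sum pairwise:
8 ^ 5 = 13
13 ^ 12 = 1
1 ^ 5 = 4
4 ^ 12 = 8
The nim-sum is 8 ≠ 0, so this is an N-position: the player to move can win.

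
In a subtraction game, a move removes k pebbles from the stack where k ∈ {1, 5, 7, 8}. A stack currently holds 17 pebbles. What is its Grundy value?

0

Build the Grundy sequence with g(k) = mex{g(k−s) : s ∈ {1, 5, 7, 8}, s ≤ k}:
k:     0  1  2  3  4  5  6  7  8  9 10 11 12 13 14 15 16 17
g(k):  0  1  0  1  0  1  0  1  2  3  2  3  2  3  2  0  1  0
So g(17) = 0.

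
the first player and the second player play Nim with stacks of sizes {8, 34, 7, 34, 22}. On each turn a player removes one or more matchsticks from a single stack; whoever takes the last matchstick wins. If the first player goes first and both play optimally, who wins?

Nim-sum: 8 ⊕ 34 ⊕ 7 ⊕ 34 ⊕ 22 = 25.
The nim-sum is 25 ≠ 0, so this is an N-position: the player to move can win; the first player has a winning move.

the first player wins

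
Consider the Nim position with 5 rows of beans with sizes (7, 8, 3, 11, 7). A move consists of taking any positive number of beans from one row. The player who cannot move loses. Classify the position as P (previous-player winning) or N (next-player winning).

Compute the nim-sum pairwise:
7 XOR 8 = 15
15 XOR 3 = 12
12 XOR 11 = 7
7 XOR 7 = 0
The nim-sum is 0, so this is a P-position: the player to move is in a losing position under optimal play.

P-position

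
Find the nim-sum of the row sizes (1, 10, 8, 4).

In binary:
  0001  (1)
  1010  (10)
  1000  (8)
  0100  (4)
  ----
  0111  (7)

7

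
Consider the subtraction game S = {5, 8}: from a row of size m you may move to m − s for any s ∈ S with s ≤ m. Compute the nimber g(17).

Compute g(0), g(1), … for moves {5, 8}:
k:     0  1  2  3  4  5  6  7  8  9 10 11 12 13 14 15 16 17
g(k):  0  0  0  0  0  1  1  1  1  1  2  2  2  0  0  0  0  0
So g(17) = 0.

0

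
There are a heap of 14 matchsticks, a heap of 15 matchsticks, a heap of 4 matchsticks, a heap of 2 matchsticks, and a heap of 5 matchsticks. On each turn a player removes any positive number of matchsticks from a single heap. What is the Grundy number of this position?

Nim-sum: 14 ^ 15 ^ 4 ^ 2 ^ 5 = 2.

2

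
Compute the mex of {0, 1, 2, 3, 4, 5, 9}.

6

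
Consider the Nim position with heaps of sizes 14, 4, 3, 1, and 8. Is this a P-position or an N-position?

P-position

Nim-sum: 14 XOR 4 XOR 3 XOR 1 XOR 8 = 0.
The nim-sum is 0, so this is a P-position: the player to move is in a losing position under optimal play.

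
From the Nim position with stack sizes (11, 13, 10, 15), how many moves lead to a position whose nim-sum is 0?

3

Compute the nim-sum pairwise:
11 ⊕ 13 = 6
6 ⊕ 10 = 12
12 ⊕ 15 = 3
The overall nim-sum is X = 3. A stack of size p has a winning move iff p XOR X < p (reduce it to p XOR X).
  11: 11 XOR 3 = 8 < 11 — winning move (to 8).
  13: 13 XOR 3 = 14 ≥ 13 — no move.
  10: 10 XOR 3 = 9 < 10 — winning move (to 9).
  15: 15 XOR 3 = 12 < 15 — winning move (to 12).
That gives 3 winning moves.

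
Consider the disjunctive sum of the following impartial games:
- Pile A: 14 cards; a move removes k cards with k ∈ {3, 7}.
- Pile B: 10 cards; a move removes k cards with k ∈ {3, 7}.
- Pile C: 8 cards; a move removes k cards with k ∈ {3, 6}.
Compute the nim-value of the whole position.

3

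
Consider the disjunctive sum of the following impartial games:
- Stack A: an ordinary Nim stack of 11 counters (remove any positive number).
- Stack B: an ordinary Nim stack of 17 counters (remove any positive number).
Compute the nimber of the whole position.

Stack A is a plain Nim stack of size 11, so its Grundy value is 11.
Stack B is a plain Nim stack of size 17, so its Grundy value is 17.
By the Sprague-Grundy theorem, the Grundy value of a sum of independent games is the XOR of the component values.
Combined value = 11 XOR 17 = 26.

26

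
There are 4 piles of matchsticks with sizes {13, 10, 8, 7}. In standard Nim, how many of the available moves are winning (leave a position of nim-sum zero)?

3

Write each in binary and XOR column by column:
  1101  (13)
  1010  (10)
  1000  (8)
  0111  (7)
  ----
  1000  (8)
The overall nim-sum is X = 8. A pile of size p has a winning move iff p XOR X < p (reduce it to p XOR X).
  13: 13 XOR 8 = 5 < 13 — winning move (to 5).
  10: 10 XOR 8 = 2 < 10 — winning move (to 2).
  8: 8 XOR 8 = 0 < 8 — winning move (to 0).
  7: 7 XOR 8 = 15 ≥ 7 — no move.
That gives 3 winning moves.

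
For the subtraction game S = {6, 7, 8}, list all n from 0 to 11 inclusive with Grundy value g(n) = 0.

Grundy values for subtraction set {6, 7, 8}:
k:     0  1  2  3  4  5  6  7  8  9 10 11
g(k):  0  0  0  0  0  0  1  1  1  1  1  1
The P-positions (g = 0) in 0..11 are 0, 1, 2, 3, 4, 5.

0, 1, 2, 3, 4, 5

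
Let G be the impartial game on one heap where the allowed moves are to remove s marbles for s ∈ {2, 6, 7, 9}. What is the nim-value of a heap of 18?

1

Build the Grundy sequence with g(k) = mex{g(k−s) : s ∈ {2, 6, 7, 9}, s ≤ k}:
k:     0  1  2  3  4  5  6  7  8  9 10 11 12 13 14 15 16 17 18
g(k):  0  0  1  1  0  0  1  1  2  2  3  3  2  2  3  0  0  1  1
So g(18) = 1.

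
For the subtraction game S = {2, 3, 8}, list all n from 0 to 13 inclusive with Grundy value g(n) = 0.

0, 1, 5, 6, 10, 11

Compute g(0), g(1), … for moves {2, 3, 8}:
g(0) = mex{} = 0
g(1) = mex{} = 0
g(2) = mex{0} = 1
g(3) = mex{0} = 1
g(4) = mex{0,1} = 2
g(5) = mex{1} = 0
g(6) = mex{1,2} = 0
g(7) = mex{0,2} = 1
g(8) = mex{0} = 1
g(9) = mex{0,1} = 2
g(10) = mex{1} = 0
g(11) = mex{1,2} = 0
g(12) = mex{0,2} = 1
g(13) = mex{0} = 1
The P-positions (g = 0) in 0..13 are 0, 1, 5, 6, 10, 11.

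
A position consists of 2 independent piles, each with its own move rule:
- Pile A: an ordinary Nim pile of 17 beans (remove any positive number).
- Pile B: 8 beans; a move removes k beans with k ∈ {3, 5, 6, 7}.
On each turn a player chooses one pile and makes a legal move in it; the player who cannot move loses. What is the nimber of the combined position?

19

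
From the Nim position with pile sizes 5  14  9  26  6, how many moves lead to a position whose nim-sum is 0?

1

Compute the nim-sum pairwise:
5 ⊕ 14 = 11
11 ⊕ 9 = 2
2 ⊕ 26 = 24
24 ⊕ 6 = 30
The overall nim-sum is X = 30. A pile of size p has a winning move iff p XOR X < p (reduce it to p XOR X).
  5: 5 XOR 30 = 27 ≥ 5 — no move.
  14: 14 XOR 30 = 16 ≥ 14 — no move.
  9: 9 XOR 30 = 23 ≥ 9 — no move.
  26: 26 XOR 30 = 4 < 26 — winning move (to 4).
  6: 6 XOR 30 = 24 ≥ 6 — no move.
That gives 1 winning move.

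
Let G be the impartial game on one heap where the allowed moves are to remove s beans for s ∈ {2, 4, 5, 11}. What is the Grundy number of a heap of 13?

Build the Grundy sequence with g(k) = mex{g(k−s) : s ∈ {2, 4, 5, 11}, s ≤ k}:
k:     0  1  2  3  4  5  6  7  8  9 10 11 12 13
g(k):  0  0  1  1  2  2  3  0  0  1  1  2  2  3
So g(13) = 3.

3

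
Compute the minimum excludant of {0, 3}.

1

0 is in the set but 1 is not, so the mex is 1.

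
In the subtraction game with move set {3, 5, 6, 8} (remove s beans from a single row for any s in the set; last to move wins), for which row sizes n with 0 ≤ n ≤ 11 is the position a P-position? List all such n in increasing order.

0, 1, 2, 11

Grundy values for subtraction set {3, 5, 6, 8}:
g(0) = mex{} = 0
g(1) = mex{} = 0
g(2) = mex{} = 0
g(3) = mex{0} = 1
g(4) = mex{0} = 1
g(5) = mex{0} = 1
g(6) = mex{0,1} = 2
g(7) = mex{0,1} = 2
g(8) = mex{0,1} = 2
g(9) = mex{0,1,2} = 3
g(10) = mex{0,1,2} = 3
g(11) = mex{1,2} = 0
The P-positions (g = 0) in 0..11 are 0, 1, 2, 11.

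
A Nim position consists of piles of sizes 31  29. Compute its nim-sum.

In binary:
  11111  (31)
  11101  (29)
  -----
  00010  (2)

2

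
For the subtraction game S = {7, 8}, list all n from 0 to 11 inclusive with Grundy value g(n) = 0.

0, 1, 2, 3, 4, 5, 6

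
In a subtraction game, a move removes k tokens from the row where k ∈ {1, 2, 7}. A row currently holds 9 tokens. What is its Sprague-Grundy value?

Build the Grundy sequence with g(k) = mex{g(k−s) : s ∈ {1, 2, 7}, s ≤ k}:
g(0) = mex{} = 0
g(1) = mex{0} = 1
g(2) = mex{0,1} = 2
g(3) = mex{1,2} = 0
g(4) = mex{0,2} = 1
g(5) = mex{0,1} = 2
g(6) = mex{1,2} = 0
g(7) = mex{0,2} = 1
g(8) = mex{0,1} = 2
g(9) = mex{1,2} = 0
So g(9) = 0.

0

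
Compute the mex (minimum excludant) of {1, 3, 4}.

0 is not in the set, so the mex is 0.

0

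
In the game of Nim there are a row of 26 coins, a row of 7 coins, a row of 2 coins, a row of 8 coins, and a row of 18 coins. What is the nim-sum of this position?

5

Write each in binary and XOR column by column:
  11010  (26)
  00111  (7)
  00010  (2)
  01000  (8)
  10010  (18)
  -----
  00101  (5)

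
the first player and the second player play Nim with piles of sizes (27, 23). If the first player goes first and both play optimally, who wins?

Nim-sum: 27 ^ 23 = 12.
The nim-sum is 12 ≠ 0, so this is an N-position: the player to move can win; the first player has a winning move.

the first player wins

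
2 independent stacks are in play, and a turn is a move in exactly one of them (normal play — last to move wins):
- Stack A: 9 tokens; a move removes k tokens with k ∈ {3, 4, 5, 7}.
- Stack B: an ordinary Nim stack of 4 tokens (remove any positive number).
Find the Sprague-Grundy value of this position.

Grundy values for stack A (subtraction set {3, 4, 5, 7}):
k:     0  1  2  3  4  5  6  7  8  9
g(k):  0  0  0  1  1  1  2  2  2  3
So g(9) = 3.
Stack B is a plain Nim stack of size 4, so its Grundy value is 4.
By the Sprague-Grundy theorem, the Grundy value of a sum of independent games is the XOR of the component values.
Combined value = 3 ⊕ 4 = 7.

7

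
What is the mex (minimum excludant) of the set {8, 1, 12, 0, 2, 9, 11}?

The values 0, 1, 2 are all present; 3 is the first non-negative integer missing from the set.

3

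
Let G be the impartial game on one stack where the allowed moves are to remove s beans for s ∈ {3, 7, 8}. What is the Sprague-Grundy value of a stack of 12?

Grundy values for subtraction set {3, 7, 8}:
g(0) = mex{} = 0
g(1) = mex{} = 0
g(2) = mex{} = 0
g(3) = mex{0} = 1
g(4) = mex{0} = 1
g(5) = mex{0} = 1
g(6) = mex{1} = 0
g(7) = mex{0,1} = 2
g(8) = mex{0,1} = 2
g(9) = mex{0} = 1
g(10) = mex{0,1,2} = 3
g(11) = mex{1,2} = 0
g(12) = mex{1} = 0
So g(12) = 0.

0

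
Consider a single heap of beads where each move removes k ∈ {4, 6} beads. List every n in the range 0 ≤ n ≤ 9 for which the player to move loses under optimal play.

0, 1, 2, 3

Compute g(0), g(1), … for moves {4, 6}:
k:     0  1  2  3  4  5  6  7  8  9
g(k):  0  0  0  0  1  1  1  1  2  2
The P-positions (g = 0) in 0..9 are 0, 1, 2, 3.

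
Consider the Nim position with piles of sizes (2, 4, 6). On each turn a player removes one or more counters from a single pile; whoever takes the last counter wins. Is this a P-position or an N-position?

P-position

Bitwise XOR of the heap sizes:
  010  (2)
  100  (4)
  110  (6)
  ---
  000  (0)
The nim-sum is 0, so this is a P-position: the player to move is in a losing position under optimal play.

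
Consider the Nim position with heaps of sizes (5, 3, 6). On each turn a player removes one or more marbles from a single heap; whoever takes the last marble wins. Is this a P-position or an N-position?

Nim-sum: 5 XOR 3 XOR 6 = 0.
The nim-sum is 0, so this is a P-position: the player to move is in a losing position under optimal play.

P-position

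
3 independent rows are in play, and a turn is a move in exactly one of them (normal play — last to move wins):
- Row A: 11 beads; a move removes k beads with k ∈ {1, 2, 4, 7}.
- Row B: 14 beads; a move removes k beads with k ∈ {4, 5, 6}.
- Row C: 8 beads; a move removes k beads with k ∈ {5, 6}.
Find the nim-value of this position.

2

Grundy values for row A (subtraction set {1, 2, 4, 7}):
k:     0  1  2  3  4  5  6  7  8  9 10 11
g(k):  0  1  2  0  1  2  0  1  2  0  1  2
So g(11) = 2.
Grundy values for row B (subtraction set {4, 5, 6}):
k:     0  1  2  3  4  5  6  7  8  9 10 11 12 13 14
g(k):  0  0  0  0  1  1  1  1  2  2  0  0  0  0  1
So g(14) = 1.
For row C, compute g(0), g(1), … with moves {5, 6}:
k:     0  1  2  3  4  5  6  7  8
g(k):  0  0  0  0  0  1  1  1  1
So g(8) = 1.
The value of a disjunctive sum is the nim-sum of the parts.
Combined value = 2 XOR 1 XOR 1 = 2.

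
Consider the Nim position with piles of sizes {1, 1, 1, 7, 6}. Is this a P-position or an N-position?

P-position

Nim-sum: 1 ^ 1 ^ 1 ^ 7 ^ 6 = 0.
The nim-sum is 0, so this is a P-position: the player to move is in a losing position under optimal play.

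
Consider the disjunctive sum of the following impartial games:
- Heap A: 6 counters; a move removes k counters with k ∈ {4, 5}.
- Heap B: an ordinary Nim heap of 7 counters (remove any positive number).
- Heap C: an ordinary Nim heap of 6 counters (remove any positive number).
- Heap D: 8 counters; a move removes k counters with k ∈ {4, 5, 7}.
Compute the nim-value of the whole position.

Grundy values for heap A (subtraction set {4, 5}):
g(0) = mex{} = 0
g(1) = mex{} = 0
g(2) = mex{} = 0
g(3) = mex{} = 0
g(4) = mex{0} = 1
g(5) = mex{0} = 1
g(6) = mex{0} = 1
So g(6) = 1.
Heap B is a plain Nim heap of size 7, so its Grundy value is 7.
Heap C is a plain Nim heap of size 6, so its Grundy value is 6.
Grundy values for heap D (subtraction set {4, 5, 7}):
k:     0  1  2  3  4  5  6  7  8
g(k):  0  0  0  0  1  1  1  1  2
So g(8) = 2.
The value of a disjunctive sum is the nim-sum of the parts.
Combined value = 1 ⊕ 7 ⊕ 6 ⊕ 2 = 2.

2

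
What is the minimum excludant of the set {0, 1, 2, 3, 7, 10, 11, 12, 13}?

The values 0, 1, 2, 3 are all present; 4 is the first non-negative integer missing from the set.

4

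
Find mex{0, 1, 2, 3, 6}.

4

The values 0, 1, 2, 3 are all present; 4 is the first non-negative integer missing from the set.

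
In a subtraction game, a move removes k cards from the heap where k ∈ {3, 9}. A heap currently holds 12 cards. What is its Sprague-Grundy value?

0

Grundy values for subtraction set {3, 9}:
g(0) = mex{} = 0
g(1) = mex{} = 0
g(2) = mex{} = 0
g(3) = mex{0} = 1
g(4) = mex{0} = 1
g(5) = mex{0} = 1
g(6) = mex{1} = 0
g(7) = mex{1} = 0
g(8) = mex{1} = 0
g(9) = mex{0} = 1
g(10) = mex{0} = 1
g(11) = mex{0} = 1
g(12) = mex{1} = 0
So g(12) = 0.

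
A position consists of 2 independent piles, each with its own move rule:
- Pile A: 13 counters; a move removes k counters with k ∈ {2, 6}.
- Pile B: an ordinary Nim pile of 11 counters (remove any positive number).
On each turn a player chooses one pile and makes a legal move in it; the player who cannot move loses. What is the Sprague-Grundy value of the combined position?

11

Build the Grundy sequence for pile A with g(k) = mex{g(k−s) : s ∈ {2, 6}, s ≤ k}:
k:     0  1  2  3  4  5  6  7  8  9 10 11 12 13
g(k):  0  0  1  1  0  0  1  1  0  0  1  1  0  0
So g(13) = 0.
Pile B is a plain Nim pile of size 11, so its Grundy value is 11.
The value of a disjunctive sum is the nim-sum of the parts.
Combined value = 0 ⊕ 11 = 11.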